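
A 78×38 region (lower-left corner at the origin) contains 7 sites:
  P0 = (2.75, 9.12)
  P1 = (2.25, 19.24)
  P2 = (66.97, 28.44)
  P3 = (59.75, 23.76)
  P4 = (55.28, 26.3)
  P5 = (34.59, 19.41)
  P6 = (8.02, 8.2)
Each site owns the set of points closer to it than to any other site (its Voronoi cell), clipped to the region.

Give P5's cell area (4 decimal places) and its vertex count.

Area of P5's cell: 958.9302 (6 vertices)

1. box [0,78]×[0,38]: [(0, 0) (78, 0) (78, 38) (0, 38)]
2. ⊥bis P5·P0 via (18.67,14.265): [(23.2801, 0) (78, 0) (78, 38) (10.9994, 38)]  |A|=2312.6895
3. ⊥bis P5·P1 via (18.42,19.325): [(18.4429, 14.9677) (23.2801, 0) (78, 0) (78, 38) (18.3218, 38)]  |A|=2228.3628
4. ⊥bis P5·P2 via (50.78,23.925): [(18.4429, 14.9677) (23.2801, 0) (57.4521, 0) (46.8548, 38) (18.3218, 38)]  |A|=1246.1944
5. ⊥bis P5·P3 via (47.17,21.585): [(18.4429, 14.9677) (23.2801, 0) (50.9019, 0) (44.332, 38) (18.3218, 38)]  |A|=1073.8061
6. ⊥bis P5·P4 via (44.935,22.855): [(18.4429, 14.9677) (23.2801, 0) (50.9019, 0) (49.1267, 10.2678) (39.8915, 38) (18.3218, 38)]  |A|=1012.2351
7. ⊥bis P5·P6 via (21.305,13.805): [(18.413, 20.6597) (27.1294, 0) (50.9019, 0) (49.1267, 10.2678) (39.8915, 38) (18.3218, 38)]  |A|=958.9302
8. canonical 6-gon: [(18.413, 20.6597) (27.1294, 0) (50.9019, 0) (49.1267, 10.2678) (39.8915, 38) (18.3218, 38)]
9. shoelace: 958.9302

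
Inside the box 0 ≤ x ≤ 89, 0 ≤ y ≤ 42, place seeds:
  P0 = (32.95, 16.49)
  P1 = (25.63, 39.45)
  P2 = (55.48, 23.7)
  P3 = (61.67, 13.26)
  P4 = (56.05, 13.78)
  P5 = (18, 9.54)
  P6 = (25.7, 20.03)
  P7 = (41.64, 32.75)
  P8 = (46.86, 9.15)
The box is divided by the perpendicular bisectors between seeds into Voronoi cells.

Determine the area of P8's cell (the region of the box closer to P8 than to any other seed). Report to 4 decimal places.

Area of P8's cell: 274.2699

1. box [0,89]×[0,42]: [(0, 0) (89, 0) (89, 42) (0, 42)]
2. ⊥bis P8·P0 via (39.905,12.82): [(33.1402, 0) (89, 0) (89, 42) (55.3026, 42)]  |A|=1880.701
3. ⊥bis P8·P1 via (36.245,24.3): [(51.6632, 35.1029) (33.1402, 0) (89, 0) (89, 42) (61.5069, 42)]  |A|=1859.3054
4. ⊥bis P8·P2 via (51.17,16.425): [(44.0371, 20.6508) (33.1402, 0) (78.8943, 0)]  |A|=472.4299
5. ⊥bis P8·P3 via (54.265,11.205): [(53.1403, 15.2577) (44.0371, 20.6508) (33.1402, 0) (57.3746, 0)]  |A|=308.2586
6. ⊥bis P8·P4 via (51.455,11.465): [(48.0142, 18.2946) (44.0371, 20.6508) (33.1402, 0) (57.2312, 0)]  |A|=274.2699
7. ⊥bis P8·P5 via (32.43,9.345): [(48.0142, 18.2946) (44.0371, 20.6508) (33.1402, 0) (57.2312, 0)]  |A|=274.2699
8. ⊥bis P8·P6 via (36.28,14.59): [(48.0142, 18.2946) (44.0371, 20.6508) (33.1402, 0) (57.2312, 0)]  |A|=274.2699
9. ⊥bis P8·P7 via (44.25,20.95): [(48.0142, 18.2946) (44.0371, 20.6508) (33.1402, 0) (57.2312, 0)]  |A|=274.2699
10. canonical 4-gon: [(48.0142, 18.2946) (44.0371, 20.6508) (33.1402, 0) (57.2312, 0)]
11. shoelace: 274.2699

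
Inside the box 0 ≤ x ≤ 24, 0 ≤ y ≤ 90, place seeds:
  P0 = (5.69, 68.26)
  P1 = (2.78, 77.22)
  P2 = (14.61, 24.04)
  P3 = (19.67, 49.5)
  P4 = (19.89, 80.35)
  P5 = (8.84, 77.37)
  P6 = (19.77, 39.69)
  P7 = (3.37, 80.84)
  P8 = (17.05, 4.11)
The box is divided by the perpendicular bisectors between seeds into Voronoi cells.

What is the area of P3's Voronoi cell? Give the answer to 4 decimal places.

1. box [0,24]×[0,90]: [(0, 0) (24, 0) (24, 90) (0, 90)]
2. ⊥bis P3·P0 via (12.68,58.88): [(0, 49.4308) (0, 0) (24, 0) (24, 67.3157)]  |A|=1400.9583
3. ⊥bis P3·P1 via (11.225,63.36): [(0, 49.4308) (0, 0) (24, 0) (24, 67.3157)]  |A|=1400.9583
4. ⊥bis P3·P2 via (17.14,36.77): [(0, 49.4308) (0, 40.1765) (24, 35.4066) (24, 67.3157)]  |A|=493.9613
5. ⊥bis P3·P4 via (19.78,64.925): [(20.7823, 64.9179) (0, 49.4308) (0, 40.1765) (24, 35.4066) (24, 64.8949)]  |A|=490.0667
6. ⊥bis P3·P5 via (14.255,63.435): [(20.7823, 64.9179) (0, 49.4308) (0, 40.1765) (24, 35.4066) (24, 64.8949)]  |A|=490.0667
7. ⊥bis P3·P6 via (19.72,44.595): [(20.7823, 64.9179) (0, 49.4308) (0, 44.394) (24, 44.6386) (24, 64.8949)]  |A|=328.6723
8. ⊥bis P3·P7 via (11.52,65.17): [(20.7823, 64.9179) (0, 49.4308) (0, 44.394) (24, 44.6386) (24, 64.8949)]  |A|=328.6723
9. ⊥bis P3·P8 via (18.36,26.805): [(20.7823, 64.9179) (0, 49.4308) (0, 44.394) (24, 44.6386) (24, 64.8949)]  |A|=328.6723
10. canonical 5-gon: [(20.7823, 64.9179) (0, 49.4308) (0, 44.394) (24, 44.6386) (24, 64.8949)]
11. shoelace: 328.6723

Area of P3's cell: 328.6723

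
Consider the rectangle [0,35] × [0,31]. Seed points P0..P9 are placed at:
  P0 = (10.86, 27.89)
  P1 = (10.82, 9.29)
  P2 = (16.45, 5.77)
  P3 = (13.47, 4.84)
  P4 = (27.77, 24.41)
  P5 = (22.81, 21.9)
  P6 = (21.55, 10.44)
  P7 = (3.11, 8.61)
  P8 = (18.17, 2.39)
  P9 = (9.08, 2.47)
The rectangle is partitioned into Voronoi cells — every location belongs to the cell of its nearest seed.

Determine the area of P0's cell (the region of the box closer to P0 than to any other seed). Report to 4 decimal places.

1. box [0,35]×[0,31]: [(0, 0) (35, 0) (35, 31) (0, 31)]
2. ⊥bis P0·P1 via (10.84,18.59): [(0, 18.6133) (35, 18.538) (35, 31) (0, 31)]  |A|=434.8513
3. ⊥bis P0·P2 via (13.655,16.83): [(0, 18.6133) (20.5369, 18.5691) (35, 22.2241) (35, 31) (0, 31)]  |A|=408.1951
4. ⊥bis P0·P3 via (12.165,16.365): [(0, 18.6133) (20.5369, 18.5691) (35, 22.2241) (35, 31) (0, 31)]  |A|=408.1951
5. ⊥bis P0·P4 via (19.315,26.15): [(0, 18.6133) (17.7561, 18.5751) (20.3131, 31) (0, 31)]  |A|=236.1637
6. ⊥bis P0·P5 via (16.835,24.895): [(0, 18.6133) (13.6715, 18.5839) (19.8952, 31) (0, 31)]  |A|=208.1826
7. ⊥bis P0·P6 via (16.205,19.165): [(0, 18.6133) (13.6715, 18.5839) (19.8952, 31) (0, 31)]  |A|=208.1826
8. ⊥bis P0·P7 via (6.985,18.25): [(0, 21.0578) (6.1139, 18.6002) (13.6715, 18.5839) (19.8952, 31) (0, 31)]  |A|=200.71
9. ⊥bis P0·P8 via (14.515,15.14): [(0, 21.0578) (6.1139, 18.6002) (13.6715, 18.5839) (19.8952, 31) (0, 31)]  |A|=200.71
10. ⊥bis P0·P9 via (9.97,15.18): [(0, 21.0578) (6.1139, 18.6002) (13.6715, 18.5839) (19.8952, 31) (0, 31)]  |A|=200.71
11. canonical 5-gon: [(0, 21.0578) (6.1139, 18.6002) (13.6715, 18.5839) (19.8952, 31) (0, 31)]
12. shoelace: 200.71

Area of P0's cell: 200.7100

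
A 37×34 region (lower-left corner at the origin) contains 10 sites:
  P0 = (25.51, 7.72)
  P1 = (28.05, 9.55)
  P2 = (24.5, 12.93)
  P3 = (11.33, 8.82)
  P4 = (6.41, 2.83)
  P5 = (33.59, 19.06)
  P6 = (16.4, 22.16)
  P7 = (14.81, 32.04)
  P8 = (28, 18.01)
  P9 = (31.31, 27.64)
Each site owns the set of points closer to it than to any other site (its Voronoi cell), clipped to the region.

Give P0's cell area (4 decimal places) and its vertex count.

1. box [0,37]×[0,34]: [(0, 0) (37, 0) (37, 34) (0, 34)]
2. ⊥bis P0·P1 via (26.78,8.635): [(0, 0) (33.0013, 0) (8.5052, 34) (0, 34)]  |A|=705.6104
3. ⊥bis P0·P2 via (25.005,10.325): [(0, 5.4776) (0, 0) (33.0013, 0) (25.4941, 10.4198)]  |A|=241.7566
4. ⊥bis P0·P3 via (18.42,8.27): [(18.4813, 9.0603) (17.7785, 0) (33.0013, 0) (25.4941, 10.4198)]  |A|=110.6008
5. ⊥bis P0·P4 via (15.96,5.275): [(18.4813, 9.0603) (17.7785, 0) (33.0013, 0) (25.4941, 10.4198)]  |A|=110.6008
6. ⊥bis P0·P5 via (29.55,13.39): [(18.4813, 9.0603) (17.7785, 0) (33.0013, 0) (25.4941, 10.4198)]  |A|=110.6008
7. ⊥bis P0·P6 via (20.955,14.94): [(18.4813, 9.0603) (17.7785, 0) (33.0013, 0) (25.4941, 10.4198)]  |A|=110.6008
8. ⊥bis P0·P7 via (20.16,19.88): [(18.4813, 9.0603) (17.7785, 0) (33.0013, 0) (25.4941, 10.4198)]  |A|=110.6008
9. ⊥bis P0·P8 via (26.755,12.865): [(18.4813, 9.0603) (17.7785, 0) (33.0013, 0) (25.4941, 10.4198)]  |A|=110.6008
10. ⊥bis P0·P9 via (28.41,17.68): [(18.4813, 9.0603) (17.7785, 0) (33.0013, 0) (25.4941, 10.4198)]  |A|=110.6008
11. canonical 4-gon: [(18.4813, 9.0603) (17.7785, 0) (33.0013, 0) (25.4941, 10.4198)]
12. shoelace: 110.6008

Area of P0's cell: 110.6008 (4 vertices)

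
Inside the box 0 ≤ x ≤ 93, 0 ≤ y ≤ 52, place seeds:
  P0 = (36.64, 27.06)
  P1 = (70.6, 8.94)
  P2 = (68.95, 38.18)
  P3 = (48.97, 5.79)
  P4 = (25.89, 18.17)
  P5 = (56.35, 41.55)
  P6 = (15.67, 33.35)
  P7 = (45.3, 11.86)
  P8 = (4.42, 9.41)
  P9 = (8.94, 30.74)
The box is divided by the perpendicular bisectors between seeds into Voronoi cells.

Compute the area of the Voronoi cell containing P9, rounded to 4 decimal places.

1. box [0,93]×[0,52]: [(0, 0) (93, 0) (93, 52) (0, 52)]
2. ⊥bis P9·P0 via (22.79,28.9): [(0, 0) (18.9506, 0) (25.8589, 52) (0, 52)]  |A|=1165.0459
3. ⊥bis P9·P1 via (39.77,19.84): [(0, 0) (18.9506, 0) (25.8589, 52) (0, 52)]  |A|=1165.0459
4. ⊥bis P9·P2 via (38.945,34.46): [(0, 0) (18.9506, 0) (25.8589, 52) (0, 52)]  |A|=1165.0459
5. ⊥bis P9·P3 via (28.955,18.265): [(0, 0) (17.5707, 0) (19.3244, 2.8135) (25.8589, 52) (0, 52)]  |A|=1163.1048
6. ⊥bis P9·P4 via (17.415,24.455): [(0, 0.9718) (23.2436, 32.3146) (25.8589, 52) (0, 52)]  |A|=847.5619
7. ⊥bis P9·P5 via (32.645,36.145): [(0, 0.9718) (23.2436, 32.3146) (25.8589, 52) (0, 52)]  |A|=847.5619
8. ⊥bis P9·P6 via (12.305,32.045): [(0, 0.9718) (15.9924, 22.5368) (4.5661, 52) (0, 52)]  |A|=475.2997
9. ⊥bis P9·P7 via (27.12,21.3): [(0, 0.9718) (15.9924, 22.5368) (4.5661, 52) (0, 52)]  |A|=475.2997
10. ⊥bis P9·P8 via (6.68,20.075): [(0, 21.4905) (13.1501, 18.7039) (15.9924, 22.5368) (4.5661, 52) (0, 52)]  |A|=340.3882
11. canonical 5-gon: [(0, 21.4905) (13.1501, 18.7039) (15.9924, 22.5368) (4.5661, 52) (0, 52)]
12. shoelace: 340.3882

Area of P9's cell: 340.3882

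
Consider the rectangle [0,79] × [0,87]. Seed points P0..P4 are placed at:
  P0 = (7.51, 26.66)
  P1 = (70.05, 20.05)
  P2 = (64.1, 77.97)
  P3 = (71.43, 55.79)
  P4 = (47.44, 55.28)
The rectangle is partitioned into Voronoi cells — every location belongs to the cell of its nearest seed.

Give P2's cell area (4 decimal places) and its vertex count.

1. box [0,79]×[0,87]: [(0, 0) (79, 0) (79, 87) (0, 87)]
2. ⊥bis P2·P0 via (35.805,52.315): [(79, 4.6751) (79, 87) (4.3562, 87)]  |A|=3072.5228
3. ⊥bis P2·P1 via (67.075,49.01): [(41.2107, 46.353) (79, 50.235) (79, 87) (4.3562, 87)]  |A|=2211.6835
4. ⊥bis P2·P3 via (67.765,66.88): [(33.0124, 55.395) (79, 70.5929) (79, 87) (4.3562, 87)]  |A|=1556.8194
5. ⊥bis P2·P4 via (55.77,66.625): [(59.2536, 64.0672) (79, 70.5929) (79, 87) (28.0204, 87)]  |A|=746.5437
6. canonical 4-gon: [(59.2536, 64.0672) (79, 70.5929) (79, 87) (28.0204, 87)]
7. shoelace: 746.5437

Area of P2's cell: 746.5437 (4 vertices)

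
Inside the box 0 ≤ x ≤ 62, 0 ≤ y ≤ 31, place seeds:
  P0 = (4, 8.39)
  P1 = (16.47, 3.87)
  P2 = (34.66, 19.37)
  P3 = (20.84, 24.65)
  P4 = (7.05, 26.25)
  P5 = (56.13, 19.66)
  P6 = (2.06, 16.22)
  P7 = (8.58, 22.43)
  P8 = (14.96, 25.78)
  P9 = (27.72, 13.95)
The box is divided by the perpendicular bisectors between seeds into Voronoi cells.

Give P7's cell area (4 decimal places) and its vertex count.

1. box [0,62]×[0,31]: [(0, 0) (62, 0) (62, 31) (0, 31)]
2. ⊥bis P7·P0 via (6.29,15.41): [(0, 17.4619) (53.5294, 0) (62, 0) (62, 31) (0, 31)]  |A|=1454.6385
3. ⊥bis P7·P1 via (12.525,13.15): [(0, 17.4619) (12.8259, 13.2779) (54.5144, 31) (0, 31)]  |A|=569.8734
4. ⊥bis P7·P2 via (21.62,20.9): [(0, 17.4619) (12.8259, 13.2779) (21.1404, 16.8125) (22.805, 31) (0, 31)]  |A|=344.9351
5. ⊥bis P7·P3 via (14.71,23.54): [(0, 17.4619) (12.8259, 13.2779) (16.3007, 14.7551) (13.3592, 31) (0, 31)]  |A|=235.5924
6. ⊥bis P7·P4 via (7.815,24.34): [(0, 21.2099) (0, 17.4619) (12.8259, 13.2779) (16.3007, 14.7551) (14.1087, 26.8608)]  |A|=138.8814
7. ⊥bis P7·P5 via (32.355,21.045): [(0, 21.2099) (0, 17.4619) (12.8259, 13.2779) (16.3007, 14.7551) (14.1087, 26.8608)]  |A|=138.8814
8. ⊥bis P7·P6 via (5.32,19.325): [(2.5514, 22.2318) (10.2924, 14.1044) (12.8259, 13.2779) (16.3007, 14.7551) (14.1087, 26.8608)]  |A|=105.2697
9. ⊥bis P7·P8 via (11.77,24.105): [(10.9808, 25.608) (2.5514, 22.2318) (10.2924, 14.1044) (12.8259, 13.2779) (16.3007, 14.7551) (16.1014, 15.8559)]  |A|=86.8107
10. ⊥bis P7·P9 via (18.15,18.19): [(10.9808, 25.608) (2.5514, 22.2318) (10.2924, 14.1044) (12.8259, 13.2779) (16.3007, 14.7551) (16.1014, 15.8559)]  |A|=86.8107
11. canonical 6-gon: [(10.9808, 25.608) (2.5514, 22.2318) (10.2924, 14.1044) (12.8259, 13.2779) (16.3007, 14.7551) (16.1014, 15.8559)]
12. shoelace: 86.8107

Area of P7's cell: 86.8107 (6 vertices)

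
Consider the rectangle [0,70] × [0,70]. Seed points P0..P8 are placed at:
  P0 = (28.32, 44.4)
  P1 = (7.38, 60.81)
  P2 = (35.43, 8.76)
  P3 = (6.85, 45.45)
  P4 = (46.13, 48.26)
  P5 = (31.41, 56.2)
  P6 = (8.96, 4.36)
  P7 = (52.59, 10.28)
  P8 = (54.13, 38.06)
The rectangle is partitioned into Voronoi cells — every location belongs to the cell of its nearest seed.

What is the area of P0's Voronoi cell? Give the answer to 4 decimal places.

1. box [0,70]×[0,70]: [(0, 0) (70, 0) (70, 70) (0, 70)]
2. ⊥bis P0·P1 via (17.85,52.605): [(0, 29.8275) (0, 0) (70, 0) (70, 70) (31.4819, 70)]  |A|=4267.6465
3. ⊥bis P0·P2 via (31.875,26.58): [(0, 29.8275) (0, 20.2211) (70, 34.1857) (70, 70) (31.4819, 70)]  |A|=2363.407
4. ⊥bis P0·P3 via (17.585,44.925): [(17.968, 52.7555) (16.5382, 23.5204) (70, 34.1857) (70, 70) (31.4819, 70)]  |A|=2037.7138
5. ⊥bis P0·P4 via (37.225,46.33): [(17.968, 52.7555) (16.5382, 23.5204) (41.1063, 28.4216) (32.0949, 70) (31.4819, 70)]  |A|=732.2955
6. ⊥bis P0·P5 via (29.865,50.3): [(18.397, 53.3031) (17.968, 52.7555) (16.5382, 23.5204) (41.1063, 28.4216) (36.7556, 48.4956)]  |A|=540.9849
7. ⊥bis P0·P6 via (18.64,24.38): [(18.397, 53.3031) (17.968, 52.7555) (16.6278, 25.3529) (19.2847, 24.0683) (41.1063, 28.4216) (36.7556, 48.4956)]  |A|=538.493
8. ⊥bis P0·P7 via (40.455,27.34): [(18.397, 53.3031) (17.968, 52.7555) (16.6278, 25.3529) (19.2847, 24.0683) (41.1063, 28.4216) (36.7556, 48.4956)]  |A|=538.493
9. ⊥bis P0·P8 via (41.225,41.23): [(18.397, 53.3031) (17.968, 52.7555) (16.6278, 25.3529) (19.2847, 24.0683) (37.9227, 27.7865) (39.6872, 34.9695) (36.7556, 48.4956)]  |A|=527.6193
10. canonical 7-gon: [(18.397, 53.3031) (17.968, 52.7555) (16.6278, 25.3529) (19.2847, 24.0683) (37.9227, 27.7865) (39.6872, 34.9695) (36.7556, 48.4956)]
11. shoelace: 527.6193

Area of P0's cell: 527.6193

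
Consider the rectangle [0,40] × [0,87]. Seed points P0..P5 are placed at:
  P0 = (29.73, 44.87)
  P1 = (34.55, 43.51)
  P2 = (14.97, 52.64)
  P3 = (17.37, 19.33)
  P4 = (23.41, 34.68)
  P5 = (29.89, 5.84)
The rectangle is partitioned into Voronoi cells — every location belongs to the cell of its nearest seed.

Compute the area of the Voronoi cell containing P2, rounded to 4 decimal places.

Area of P2's cell: 1427.3711

1. box [0,40]×[0,87]: [(0, 0) (40, 0) (40, 87) (0, 87)]
2. ⊥bis P2·P0 via (22.35,48.755): [(0, 6.2986) (40, 82.2832) (40, 87) (0, 87)]  |A|=1708.3637
3. ⊥bis P2·P1 via (24.76,48.075): [(0, 6.2986) (40, 82.2832) (40, 87) (0, 87)]  |A|=1708.3637
4. ⊥bis P2·P3 via (16.17,35.985): [(0, 34.8199) (15.6062, 35.9444) (40, 82.2832) (40, 87) (0, 87)]  |A|=1485.8091
5. ⊥bis P2·P4 via (19.19,43.66): [(0, 34.8199) (0.4473, 34.8522) (19.825, 43.9584) (40, 82.2832) (40, 87) (0, 87)]  |A|=1427.3711
6. ⊥bis P2·P5 via (22.43,29.24): [(0, 34.8199) (0.4473, 34.8522) (19.825, 43.9584) (40, 82.2832) (40, 87) (0, 87)]  |A|=1427.3711
7. canonical 6-gon: [(0, 34.8199) (0.4473, 34.8522) (19.825, 43.9584) (40, 82.2832) (40, 87) (0, 87)]
8. shoelace: 1427.3711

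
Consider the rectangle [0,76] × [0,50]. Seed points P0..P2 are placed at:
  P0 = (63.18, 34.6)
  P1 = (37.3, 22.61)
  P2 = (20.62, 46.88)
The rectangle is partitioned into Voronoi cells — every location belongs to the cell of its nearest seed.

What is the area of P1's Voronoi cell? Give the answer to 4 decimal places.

Area of P1's cell: 1726.7829

1. box [0,76]×[0,50]: [(0, 0) (76, 0) (76, 50) (0, 50)]
2. ⊥bis P1·P0 via (50.24,28.605): [(0, 0) (63.4925, 0) (40.3279, 50) (0, 50)]  |A|=2595.5084
3. ⊥bis P1·P2 via (28.96,34.745): [(0, 14.8417) (0, 0) (63.4925, 0) (42.9431, 44.3551)]  |A|=1726.7829
4. canonical 4-gon: [(0, 14.8417) (0, 0) (63.4925, 0) (42.9431, 44.3551)]
5. shoelace: 1726.7829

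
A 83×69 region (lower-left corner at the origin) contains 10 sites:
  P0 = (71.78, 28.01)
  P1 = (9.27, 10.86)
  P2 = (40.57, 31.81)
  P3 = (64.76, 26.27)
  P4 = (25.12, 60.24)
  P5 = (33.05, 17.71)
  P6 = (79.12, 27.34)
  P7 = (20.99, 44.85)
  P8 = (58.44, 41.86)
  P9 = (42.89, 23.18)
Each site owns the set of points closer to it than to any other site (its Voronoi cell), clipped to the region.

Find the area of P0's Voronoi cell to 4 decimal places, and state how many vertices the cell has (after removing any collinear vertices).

Area of P0's cell: 204.1988 (3 vertices)

1. box [0,83]×[0,69]: [(0, 0) (83, 0) (83, 69) (0, 69)]
2. ⊥bis P0·P1 via (40.525,19.435): [(45.8571, 0) (83, 0) (83, 69) (26.9265, 69)]  |A|=3215.9641
3. ⊥bis P0·P2 via (56.175,29.91): [(52.5333, 0) (83, 0) (83, 69) (60.9344, 69)]  |A|=1812.3637
4. ⊥bis P0·P3 via (68.27,27.14): [(59.933, 60.7753) (74.997, 0) (83, 0) (83, 69) (60.9344, 69)]  |A|=1129.7434
5. ⊥bis P0·P4 via (48.45,44.125): [(59.9378, 60.7561) (74.997, 0) (83, 0) (83, 69) (65.6322, 69)]  |A|=1110.3503
6. ⊥bis P0·P5 via (52.415,22.86): [(59.9378, 60.7561) (74.997, 0) (83, 0) (83, 69) (65.6322, 69)]  |A|=1110.3503
7. ⊥bis P0·P6 via (75.45,27.675): [(59.9378, 60.7561) (73.4818, 6.113) (79.2222, 69) (65.6322, 69)]  |A|=638.7234
8. ⊥bis P0·P7 via (46.385,36.43): [(59.9378, 60.7561) (73.4818, 6.113) (79.2222, 69) (65.6322, 69)]  |A|=638.7234
9. ⊥bis P0·P8 via (65.11,34.935): [(66.1013, 35.8898) (73.4818, 6.113) (77.1733, 46.5541)]  |A|=204.1988
10. ⊥bis P0·P9 via (57.335,25.595): [(66.1013, 35.8898) (73.4818, 6.113) (77.1733, 46.5541)]  |A|=204.1988
11. canonical 3-gon: [(66.1013, 35.8898) (73.4818, 6.113) (77.1733, 46.5541)]
12. shoelace: 204.1988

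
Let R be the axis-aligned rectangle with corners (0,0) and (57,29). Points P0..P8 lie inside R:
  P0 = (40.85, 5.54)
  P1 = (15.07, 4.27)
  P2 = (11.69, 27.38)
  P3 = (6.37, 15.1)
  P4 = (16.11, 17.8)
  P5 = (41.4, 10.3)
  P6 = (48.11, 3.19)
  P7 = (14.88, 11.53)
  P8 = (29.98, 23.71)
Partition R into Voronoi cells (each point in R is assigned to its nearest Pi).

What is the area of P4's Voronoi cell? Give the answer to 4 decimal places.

1. box [0,57]×[0,29]: [(0, 0) (57, 0) (57, 29) (0, 29)]
2. ⊥bis P4·P0 via (28.48,11.67): [(0, 0) (22.6969, 0) (37.0679, 29) (0, 29)]  |A|=866.5901
3. ⊥bis P4·P1 via (15.59,11.035): [(0, 12.2333) (27.7039, 10.1039) (37.0679, 29) (0, 29)]  |A|=582.4715
4. ⊥bis P4·P2 via (13.9,22.59): [(0, 16.1768) (0, 12.2333) (27.7039, 10.1039) (37.0679, 29) (27.7932, 29)]  |A|=404.2735
5. ⊥bis P4·P3 via (11.24,16.45): [(10.0326, 20.8057) (12.6791, 11.2588) (27.7039, 10.1039) (37.0679, 29) (27.7932, 29)]  |A|=325.2585
6. ⊥bis P4·P5 via (28.755,14.05): [(10.0326, 20.8057) (12.6791, 11.2588) (27.5874, 10.1128) (33.1886, 29) (27.7932, 29)]  |A|=287.4806
7. ⊥bis P4·P6 via (32.11,10.495): [(10.0326, 20.8057) (12.6791, 11.2588) (27.5874, 10.1128) (33.1886, 29) (27.7932, 29)]  |A|=287.4806
8. ⊥bis P4·P7 via (15.495,14.665): [(10.0326, 20.8057) (11.5186, 15.4451) (28.1983, 12.173) (33.1886, 29) (27.7932, 29)]  |A|=238.7591
9. ⊥bis P4·P8 via (23.045,20.755): [(20.8891, 25.8146) (10.0326, 20.8057) (11.5186, 15.4451) (26.5653, 12.4933)]  |A|=124.664
10. canonical 4-gon: [(20.8891, 25.8146) (10.0326, 20.8057) (11.5186, 15.4451) (26.5653, 12.4933)]
11. shoelace: 124.664

Area of P4's cell: 124.6640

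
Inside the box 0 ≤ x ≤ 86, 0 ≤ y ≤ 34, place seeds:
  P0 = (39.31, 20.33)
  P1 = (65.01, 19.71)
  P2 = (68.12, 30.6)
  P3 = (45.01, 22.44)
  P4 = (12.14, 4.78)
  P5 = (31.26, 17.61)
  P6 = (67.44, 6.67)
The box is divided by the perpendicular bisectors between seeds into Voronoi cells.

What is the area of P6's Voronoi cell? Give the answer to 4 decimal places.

Area of P6's cell: 488.5320

1. box [0,86]×[0,34]: [(0, 0) (86, 0) (86, 34) (0, 34)]
2. ⊥bis P6·P0 via (53.375,13.5): [(46.8194, 0) (86, 0) (86, 34) (63.3299, 34)]  |A|=1051.4633
3. ⊥bis P6·P1 via (66.225,13.19): [(51.931, 10.5263) (46.8194, 0) (86, 0) (86, 16.8751)]  |A|=493.6723
4. ⊥bis P6·P2 via (67.78,18.635): [(51.931, 10.5263) (46.8194, 0) (86, 0) (86, 16.8751)]  |A|=493.6723
5. ⊥bis P6·P3 via (56.225,14.555): [(53.6129, 10.8397) (48.6674, 3.8057) (46.8194, 0) (86, 0) (86, 16.8751)]  |A|=488.532
6. ⊥bis P6·P4 via (39.79,5.725): [(53.6129, 10.8397) (48.6674, 3.8057) (46.8194, 0) (86, 0) (86, 16.8751)]  |A|=488.532
7. ⊥bis P6·P5 via (49.35,12.14): [(53.6129, 10.8397) (48.6674, 3.8057) (46.8194, 0) (86, 0) (86, 16.8751)]  |A|=488.532
8. canonical 5-gon: [(53.6129, 10.8397) (48.6674, 3.8057) (46.8194, 0) (86, 0) (86, 16.8751)]
9. shoelace: 488.532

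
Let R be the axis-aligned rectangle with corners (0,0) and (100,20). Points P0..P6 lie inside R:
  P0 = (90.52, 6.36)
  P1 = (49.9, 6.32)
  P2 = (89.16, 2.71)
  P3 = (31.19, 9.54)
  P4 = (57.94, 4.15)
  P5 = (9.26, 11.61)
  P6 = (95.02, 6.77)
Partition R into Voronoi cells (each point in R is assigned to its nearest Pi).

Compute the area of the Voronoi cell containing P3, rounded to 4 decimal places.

Area of P3's cell: 414.6105

1. box [0,100]×[0,20]: [(0, 0) (100, 0) (100, 20) (0, 20)]
2. ⊥bis P3·P0 via (60.855,7.95): [(0, 0) (60.4289, 0) (61.5009, 20) (0, 20)]  |A|=1219.2975
3. ⊥bis P3·P1 via (40.545,7.93): [(0, 0) (39.1802, 0) (42.6223, 20) (0, 20)]  |A|=818.025
4. ⊥bis P3·P2 via (60.175,6.125): [(0, 0) (39.1802, 0) (42.6223, 20) (0, 20)]  |A|=818.025
5. ⊥bis P3·P4 via (44.565,6.845): [(0, 0) (39.1802, 0) (42.6223, 20) (0, 20)]  |A|=818.025
6. ⊥bis P3·P5 via (20.225,10.575): [(19.2268, 0) (39.1802, 0) (42.6223, 20) (21.1146, 20)]  |A|=414.6105
7. ⊥bis P3·P6 via (63.105,8.155): [(19.2268, 0) (39.1802, 0) (42.6223, 20) (21.1146, 20)]  |A|=414.6105
8. canonical 4-gon: [(19.2268, 0) (39.1802, 0) (42.6223, 20) (21.1146, 20)]
9. shoelace: 414.6105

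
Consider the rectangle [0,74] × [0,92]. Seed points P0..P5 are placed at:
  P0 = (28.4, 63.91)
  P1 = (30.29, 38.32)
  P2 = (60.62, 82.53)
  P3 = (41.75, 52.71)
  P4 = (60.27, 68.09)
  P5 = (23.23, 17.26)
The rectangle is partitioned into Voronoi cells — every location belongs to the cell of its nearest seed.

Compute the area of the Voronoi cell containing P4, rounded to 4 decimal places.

1. box [0,74]×[0,92]: [(0, 0) (74, 0) (74, 92) (0, 92)]
2. ⊥bis P4·P0 via (44.335,66): [(52.9914, 0) (74, 0) (74, 92) (40.9249, 92)]  |A|=2487.8496
3. ⊥bis P4·P1 via (45.28,53.205): [(46.1247, 52.3543) (74, 24.2824) (74, 92) (40.9249, 92)]  |A|=1599.4656
4. ⊥bis P4·P2 via (60.445,75.31): [(43.0586, 75.7314) (46.1247, 52.3543) (74, 24.2824) (74, 74.9815)]  |A|=1067.1345
5. ⊥bis P4·P3 via (51.01,60.4): [(43.0586, 75.7314) (43.9553, 68.895) (74, 32.7163) (74, 74.9815)]  |A|=740.3492
6. ⊥bis P4·P5 via (41.75,42.675): [(43.0586, 75.7314) (43.9553, 68.895) (74, 32.7163) (74, 74.9815)]  |A|=740.3492
7. canonical 4-gon: [(43.0586, 75.7314) (43.9553, 68.895) (74, 32.7163) (74, 74.9815)]
8. shoelace: 740.3492

Area of P4's cell: 740.3492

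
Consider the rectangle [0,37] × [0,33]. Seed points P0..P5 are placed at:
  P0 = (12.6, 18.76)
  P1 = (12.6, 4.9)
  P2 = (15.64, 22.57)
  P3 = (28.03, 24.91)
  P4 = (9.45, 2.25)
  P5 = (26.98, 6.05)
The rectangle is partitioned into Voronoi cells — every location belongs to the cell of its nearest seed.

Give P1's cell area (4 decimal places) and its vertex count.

Area of P1's cell: 126.5619 (4 vertices)

1. box [0,37]×[0,33]: [(0, 0) (37, 0) (37, 33) (0, 33)]
2. ⊥bis P1·P0 via (12.6,11.83): [(0, 11.83) (0, 0) (37, 0) (37, 11.83)]  |A|=437.71
3. ⊥bis P1·P2 via (14.12,13.735): [(25.1928, 11.83) (0, 11.83) (0, 0) (37, 0) (37, 9.7987)]  |A|=425.7178
4. ⊥bis P1·P3 via (20.315,14.905): [(24.3027, 11.83) (0, 11.83) (0, 0) (37, 0) (37, 2.039)]  |A|=375.5503
5. ⊥bis P1·P4 via (11.025,3.575): [(24.3027, 11.83) (4.0803, 11.83) (14.0325, 0) (37, 0) (37, 2.039)]  |A|=268.4127
6. ⊥bis P1·P5 via (19.79,5.475): [(19.2818, 11.83) (4.0803, 11.83) (14.0325, 0) (20.2278, 0)]  |A|=126.5619
7. canonical 4-gon: [(19.2818, 11.83) (4.0803, 11.83) (14.0325, 0) (20.2278, 0)]
8. shoelace: 126.5619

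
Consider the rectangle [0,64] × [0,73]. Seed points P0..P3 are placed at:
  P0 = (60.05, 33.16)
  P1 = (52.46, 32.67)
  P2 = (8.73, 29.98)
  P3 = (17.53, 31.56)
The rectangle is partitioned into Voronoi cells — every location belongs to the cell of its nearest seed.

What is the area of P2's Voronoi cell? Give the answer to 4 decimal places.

1. box [0,64]×[0,73]: [(0, 0) (64, 0) (64, 73) (0, 73)]
2. ⊥bis P2·P0 via (34.39,31.57): [(0, 0) (36.3462, 0) (31.8228, 73) (0, 73)]  |A|=2488.1697
3. ⊥bis P2·P1 via (30.595,31.325): [(0, 0) (32.5219, 0) (28.0314, 73) (0, 73)]  |A|=2210.1966
4. ⊥bis P2·P3 via (13.13,30.77): [(0, 0) (18.6546, 0) (5.5478, 73) (0, 73)]  |A|=883.3879
5. canonical 4-gon: [(0, 0) (18.6546, 0) (5.5478, 73) (0, 73)]
6. shoelace: 883.3879

Area of P2's cell: 883.3879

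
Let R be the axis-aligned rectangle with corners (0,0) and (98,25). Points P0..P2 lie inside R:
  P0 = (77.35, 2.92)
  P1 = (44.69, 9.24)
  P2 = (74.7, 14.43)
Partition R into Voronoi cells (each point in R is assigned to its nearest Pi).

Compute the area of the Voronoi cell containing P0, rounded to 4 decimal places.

Area of P0's cell: 353.9749

1. box [0,98]×[0,25]: [(0, 0) (98, 0) (98, 25) (0, 25)]
2. ⊥bis P0·P1 via (61.02,6.08): [(59.8435, 0) (98, 0) (98, 25) (64.6812, 25)]  |A|=893.4418
3. ⊥bis P0·P2 via (76.025,8.675): [(60.8459, 5.1802) (59.8435, 0) (98, 0) (98, 13.7344)]  |A|=353.9749
4. canonical 4-gon: [(60.8459, 5.1802) (59.8435, 0) (98, 0) (98, 13.7344)]
5. shoelace: 353.9749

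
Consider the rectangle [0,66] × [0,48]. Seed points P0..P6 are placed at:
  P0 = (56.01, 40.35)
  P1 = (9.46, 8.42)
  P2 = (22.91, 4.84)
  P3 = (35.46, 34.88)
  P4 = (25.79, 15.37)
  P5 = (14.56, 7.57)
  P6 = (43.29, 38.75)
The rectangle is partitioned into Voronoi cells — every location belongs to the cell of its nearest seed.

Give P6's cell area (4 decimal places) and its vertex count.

1. box [0,66]×[0,48]: [(0, 0) (66, 0) (66, 48) (0, 48)]
2. ⊥bis P6·P0 via (49.65,39.55): [(0, 0) (54.6248, 0) (48.5871, 48) (0, 48)]  |A|=2477.0868
3. ⊥bis P6·P1 via (26.375,23.585): [(47.5199, 0) (54.6248, 0) (48.5871, 48) (4.4859, 48)]  |A|=1228.9459
4. ⊥bis P6·P2 via (33.1,21.795): [(21.9975, 28.4676) (53.4194, 9.583) (48.5871, 48) (4.4859, 48)]  |A|=988.6403
5. ⊥bis P6·P3 via (39.375,36.815): [(52.5873, 10.0831) (53.4194, 9.583) (48.5871, 48) (33.8468, 48)]  |A|=294.2291
6. ⊥bis P6·P4 via (34.54,27.06): [(49.8665, 15.5881) (52.9549, 13.2764) (48.5871, 48) (33.8468, 48)]  |A|=287.4526
7. ⊥bis P6·P5 via (28.925,23.16): [(49.8665, 15.5881) (52.9549, 13.2764) (48.5871, 48) (33.8468, 48)]  |A|=287.4526
8. canonical 4-gon: [(49.8665, 15.5881) (52.9549, 13.2764) (48.5871, 48) (33.8468, 48)]
9. shoelace: 287.4526

Area of P6's cell: 287.4526 (4 vertices)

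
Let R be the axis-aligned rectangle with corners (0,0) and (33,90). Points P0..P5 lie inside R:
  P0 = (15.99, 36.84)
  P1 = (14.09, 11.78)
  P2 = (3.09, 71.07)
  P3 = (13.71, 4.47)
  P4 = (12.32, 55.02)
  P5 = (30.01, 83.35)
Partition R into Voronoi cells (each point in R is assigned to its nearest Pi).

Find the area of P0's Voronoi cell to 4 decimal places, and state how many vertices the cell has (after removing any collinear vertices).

1. box [0,33]×[0,90]: [(0, 0) (33, 0) (33, 90) (0, 90)]
2. ⊥bis P0·P1 via (15.04,24.31): [(0, 25.4503) (33, 22.9483) (33, 90) (0, 90)]  |A|=2171.4229
3. ⊥bis P0·P2 via (9.54,53.955): [(0, 50.3597) (0, 25.4503) (33, 22.9483) (33, 62.7962)]  |A|=1068.4957
4. ⊥bis P0·P3 via (14.85,20.655): [(0, 50.3597) (0, 25.4503) (33, 22.9483) (33, 62.7962)]  |A|=1068.4957
5. ⊥bis P0·P4 via (14.155,45.93): [(0, 43.0725) (0, 25.4503) (33, 22.9483) (33, 49.7342)]  |A|=732.7346
6. ⊥bis P0·P5 via (23,60.095): [(0, 43.0725) (0, 25.4503) (33, 22.9483) (33, 49.7342)]  |A|=732.7346
7. canonical 4-gon: [(0, 43.0725) (0, 25.4503) (33, 22.9483) (33, 49.7342)]
8. shoelace: 732.7346

Area of P0's cell: 732.7346 (4 vertices)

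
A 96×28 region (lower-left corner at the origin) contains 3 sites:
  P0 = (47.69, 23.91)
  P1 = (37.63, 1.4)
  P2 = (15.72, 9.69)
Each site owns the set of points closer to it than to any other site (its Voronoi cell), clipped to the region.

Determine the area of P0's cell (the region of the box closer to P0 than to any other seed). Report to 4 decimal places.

Area of P0's cell: 1483.3752

1. box [0,96]×[0,28]: [(0, 0) (96, 0) (96, 28) (0, 28)]
2. ⊥bis P0·P1 via (42.66,12.655): [(70.9765, 0) (96, 0) (96, 28) (8.3244, 28)]  |A|=1577.7871
3. ⊥bis P0·P2 via (31.705,16.8): [(31.2881, 17.7372) (70.9765, 0) (96, 0) (96, 28) (26.7233, 28)]  |A|=1483.3752
4. canonical 5-gon: [(31.2881, 17.7372) (70.9765, 0) (96, 0) (96, 28) (26.7233, 28)]
5. shoelace: 1483.3752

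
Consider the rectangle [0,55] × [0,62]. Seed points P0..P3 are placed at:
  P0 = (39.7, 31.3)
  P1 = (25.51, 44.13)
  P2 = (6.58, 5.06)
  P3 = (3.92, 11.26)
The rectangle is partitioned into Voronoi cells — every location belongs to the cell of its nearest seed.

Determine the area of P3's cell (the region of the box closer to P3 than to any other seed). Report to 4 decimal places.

1. box [0,55]×[0,62]: [(0, 0) (55, 0) (55, 62) (0, 62)]
2. ⊥bis P3·P0 via (21.81,21.28): [(0, 60.2202) (0, 0) (33.7287, 0)]  |A|=1015.5748
3. ⊥bis P3·P1 via (14.715,27.695): [(20.2552, 24.0561) (0, 37.3603) (0, 0) (33.7287, 0)]  |A|=784.0587
4. ⊥bis P3·P2 via (5.25,8.16): [(24.5263, 16.4302) (20.2552, 24.0561) (0, 37.3603) (0, 5.9076)]  |A|=434.5289
5. canonical 4-gon: [(24.5263, 16.4302) (20.2552, 24.0561) (0, 37.3603) (0, 5.9076)]
6. shoelace: 434.5289

Area of P3's cell: 434.5289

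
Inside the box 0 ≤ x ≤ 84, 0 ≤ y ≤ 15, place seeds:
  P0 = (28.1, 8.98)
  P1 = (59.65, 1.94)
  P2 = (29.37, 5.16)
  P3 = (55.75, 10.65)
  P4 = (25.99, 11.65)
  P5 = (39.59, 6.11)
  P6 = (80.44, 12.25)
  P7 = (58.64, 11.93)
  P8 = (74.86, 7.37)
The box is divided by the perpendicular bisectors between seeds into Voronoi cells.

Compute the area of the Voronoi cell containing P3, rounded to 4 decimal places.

1. box [0,84]×[0,15]: [(0, 0) (84, 0) (84, 15) (0, 15)]
2. ⊥bis P3·P0 via (41.925,9.815): [(42.5178, 0) (84, 0) (84, 15) (41.6118, 15)]  |A|=629.0277
3. ⊥bis P3·P1 via (57.7,6.295): [(42.5178, 0) (43.6412, 0) (77.1412, 15) (41.6118, 15)]  |A|=274.8952
4. ⊥bis P3·P2 via (42.56,7.905): [(41.8279, 11.4229) (44.1571, 0.231) (77.1412, 15) (41.6118, 15)]  |A|=265.3233
5. ⊥bis P3·P4 via (40.87,11.15): [(41.8279, 11.4229) (44.1571, 0.231) (77.1412, 15) (41.6118, 15)]  |A|=265.3233
6. ⊥bis P3·P5 via (47.67,8.38): [(49.311, 2.5388) (77.1412, 15) (45.8102, 15)]  |A|=195.2117
7. ⊥bis P3·P6 via (68.095,11.45): [(49.311, 2.5388) (68.1265, 10.9636) (67.8649, 15) (45.8102, 15)]  |A|=176.4903
8. ⊥bis P3·P7 via (57.195,11.29): [(49.311, 2.5388) (59.1248, 6.933) (55.5518, 15) (45.8102, 15)]  |A|=108.1305
9. ⊥bis P3·P8 via (65.305,9.01): [(49.311, 2.5388) (59.1248, 6.933) (55.5518, 15) (45.8102, 15)]  |A|=108.1305
10. canonical 4-gon: [(49.311, 2.5388) (59.1248, 6.933) (55.5518, 15) (45.8102, 15)]
11. shoelace: 108.1305

Area of P3's cell: 108.1305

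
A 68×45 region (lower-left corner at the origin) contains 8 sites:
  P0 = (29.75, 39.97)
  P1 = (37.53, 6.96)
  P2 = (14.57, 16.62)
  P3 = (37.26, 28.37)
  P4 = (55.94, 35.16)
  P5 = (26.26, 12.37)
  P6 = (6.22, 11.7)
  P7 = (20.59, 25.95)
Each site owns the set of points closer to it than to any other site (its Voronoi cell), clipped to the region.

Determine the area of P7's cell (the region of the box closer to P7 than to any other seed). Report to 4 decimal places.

Area of P7's cell: 441.9442

1. box [0,68]×[0,45]: [(0, 0) (68, 0) (68, 45) (0, 45)]
2. ⊥bis P7·P0 via (25.17,32.96): [(0, 0) (68, 0) (68, 4.9769) (6.742, 45) (0, 45)]  |A|=1834.1323
3. ⊥bis P7·P1 via (29.06,16.455): [(0, 0) (10.6137, 0) (38.0955, 24.5151) (6.742, 45) (0, 45)]  |A|=1056.3007
4. ⊥bis P7·P2 via (17.58,21.285): [(0, 32.6282) (27.3835, 14.9595) (38.0955, 24.5151) (6.742, 45) (0, 45)]  |A|=530.1765
5. ⊥bis P7·P3 via (28.925,27.16): [(0, 32.6282) (27.3835, 14.9595) (30.3164, 17.5757) (28.3883, 30.8573) (6.742, 45) (0, 45)]  |A|=471.8269
6. ⊥bis P7·P4 via (38.265,30.555): [(0, 32.6282) (27.3835, 14.9595) (30.3164, 17.5757) (28.3883, 30.8573) (6.742, 45) (0, 45)]  |A|=471.8269
7. ⊥bis P7·P5 via (23.425,19.16): [(0, 32.6282) (21.8758, 18.5132) (29.7057, 21.7823) (28.3883, 30.8573) (6.742, 45) (0, 45)]  |A|=441.9442
8. ⊥bis P7·P6 via (13.405,18.825): [(0, 32.6282) (21.8758, 18.5132) (29.7057, 21.7823) (28.3883, 30.8573) (6.742, 45) (0, 45)]  |A|=441.9442
9. canonical 6-gon: [(0, 32.6282) (21.8758, 18.5132) (29.7057, 21.7823) (28.3883, 30.8573) (6.742, 45) (0, 45)]
10. shoelace: 441.9442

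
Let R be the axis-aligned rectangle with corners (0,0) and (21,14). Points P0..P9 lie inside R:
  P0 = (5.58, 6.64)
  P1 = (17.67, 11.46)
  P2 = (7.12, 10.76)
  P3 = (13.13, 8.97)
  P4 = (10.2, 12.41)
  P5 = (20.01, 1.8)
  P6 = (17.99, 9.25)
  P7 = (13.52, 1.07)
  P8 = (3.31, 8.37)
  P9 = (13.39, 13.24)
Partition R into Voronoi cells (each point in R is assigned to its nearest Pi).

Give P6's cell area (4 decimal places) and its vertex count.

1. box [0,21]×[0,14]: [(0, 0) (21, 0) (21, 14) (0, 14)]
2. ⊥bis P6·P0 via (11.785,7.945): [(13.4559, 0) (21, 0) (21, 14) (10.5115, 14)]  |A|=126.2275
3. ⊥bis P6·P1 via (17.83,10.355): [(11.4718, 9.4344) (13.4559, 0) (21, 0) (21, 10.814)]  |A|=87.1058
4. ⊥bis P6·P2 via (12.555,10.005): [(12.4963, 9.5827) (12.0764, 6.5596) (13.4559, 0) (21, 0) (21, 10.814)]  |A|=85.5882
5. ⊥bis P6·P3 via (15.56,9.11): [(15.5076, 10.0187) (16.0849, 0) (21, 0) (21, 10.814)]  |A|=54.3189
6. ⊥bis P6·P4 via (14.095,10.83): [(15.5076, 10.0187) (16.0849, 0) (21, 0) (21, 10.814)]  |A|=54.3189
7. ⊥bis P6·P5 via (19,5.525): [(15.5076, 10.0187) (15.8163, 4.6618) (21, 6.0673) (21, 10.814)]  |A|=27.1368
8. ⊥bis P6·P7 via (15.755,5.16): [(15.5076, 10.0187) (15.7886, 5.1416) (16.3847, 4.8159) (21, 6.0673) (21, 10.814)]  |A|=26.9982
9. ⊥bis P6·P8 via (10.65,8.81): [(15.5076, 10.0187) (15.7886, 5.1416) (16.3847, 4.8159) (21, 6.0673) (21, 10.814)]  |A|=26.9982
10. ⊥bis P6·P9 via (15.69,11.245): [(15.5076, 10.0187) (15.7886, 5.1416) (16.3847, 4.8159) (21, 6.0673) (21, 10.814)]  |A|=26.9982
11. canonical 5-gon: [(15.5076, 10.0187) (15.7886, 5.1416) (16.3847, 4.8159) (21, 6.0673) (21, 10.814)]
12. shoelace: 26.9982

Area of P6's cell: 26.9982 (5 vertices)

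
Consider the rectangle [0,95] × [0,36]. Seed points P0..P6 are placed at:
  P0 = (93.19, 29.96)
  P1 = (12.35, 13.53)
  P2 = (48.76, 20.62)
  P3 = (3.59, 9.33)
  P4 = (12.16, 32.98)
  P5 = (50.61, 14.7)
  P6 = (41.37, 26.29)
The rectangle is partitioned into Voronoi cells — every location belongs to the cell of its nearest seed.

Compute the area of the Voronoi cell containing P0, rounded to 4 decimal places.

Area of P0's cell: 765.7206

1. box [0,95]×[0,36]: [(0, 0) (95, 0) (95, 36) (0, 36)]
2. ⊥bis P0·P1 via (52.77,21.745): [(57.1895, 0) (95, 0) (95, 36) (49.8728, 36)]  |A|=1492.8791
3. ⊥bis P0·P2 via (70.975,25.29): [(76.2914, 0) (95, 0) (95, 36) (68.7236, 36)]  |A|=809.7303
4. ⊥bis P0·P3 via (48.39,19.645): [(76.2914, 0) (95, 0) (95, 36) (68.7236, 36)]  |A|=809.7303
5. ⊥bis P0·P4 via (52.675,31.47): [(76.2914, 0) (95, 0) (95, 36) (68.7236, 36)]  |A|=809.7303
6. ⊥bis P0·P5 via (71.9,22.33): [(71.1677, 24.3733) (79.9027, 0) (95, 0) (95, 36) (68.7236, 36)]  |A|=765.7206
7. ⊥bis P0·P6 via (67.28,28.125): [(71.1677, 24.3733) (79.9027, 0) (95, 0) (95, 36) (68.7236, 36)]  |A|=765.7206
8. canonical 5-gon: [(71.1677, 24.3733) (79.9027, 0) (95, 0) (95, 36) (68.7236, 36)]
9. shoelace: 765.7206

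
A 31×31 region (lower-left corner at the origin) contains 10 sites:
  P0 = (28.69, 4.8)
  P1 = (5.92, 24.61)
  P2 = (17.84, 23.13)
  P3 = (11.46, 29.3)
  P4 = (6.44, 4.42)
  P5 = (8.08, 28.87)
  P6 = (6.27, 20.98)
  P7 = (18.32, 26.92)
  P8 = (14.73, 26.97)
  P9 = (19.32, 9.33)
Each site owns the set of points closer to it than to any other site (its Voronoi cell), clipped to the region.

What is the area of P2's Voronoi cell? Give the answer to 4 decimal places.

Area of P2's cell: 138.2471

1. box [0,31]×[0,31]: [(0, 0) (31, 0) (31, 31) (0, 31)]
2. ⊥bis P2·P0 via (23.265,13.965): [(0, 0.1938) (31, 18.5435) (31, 31) (0, 31)]  |A|=670.5704
3. ⊥bis P2·P1 via (11.88,23.87): [(9.6495, 5.9057) (31, 18.5435) (31, 31) (12.7653, 31)]  |A|=361.77
4. ⊥bis P2·P3 via (14.65,26.215): [(11.806, 23.2742) (9.6495, 5.9057) (31, 18.5435) (31, 31) (19.2775, 31)]  |A|=336.614
5. ⊥bis P2·P4 via (12.14,13.775): [(11.806, 23.2742) (10.733, 14.6323) (17.4639, 10.5312) (31, 18.5435) (31, 31) (19.2775, 31)]  |A|=305.0234
6. ⊥bis P2·P5 via (12.96,26): [(11.806, 23.2742) (10.733, 14.6323) (17.4639, 10.5312) (31, 18.5435) (31, 31) (19.2775, 31)]  |A|=305.0234
7. ⊥bis P2·P6 via (12.055,22.055): [(11.8248, 23.2937) (13.7792, 12.7762) (17.4639, 10.5312) (31, 18.5435) (31, 31) (19.2775, 31)]  |A|=290.7473
8. ⊥bis P2·P7 via (18.08,25.025): [(13.999, 25.5419) (11.8248, 23.2937) (13.7792, 12.7762) (17.4639, 10.5312) (31, 18.5435) (31, 23.3887)]  |A|=194.0558
9. ⊥bis P2·P8 via (16.285,25.05): [(16.501, 25.225) (12.1246, 21.6805) (13.7792, 12.7762) (17.4639, 10.5312) (31, 18.5435) (31, 23.3887)]  |A|=186.8376
10. ⊥bis P2·P9 via (18.58,16.23): [(16.501, 25.225) (12.1246, 21.6805) (13.2438, 15.6577) (28.9749, 17.3448) (31, 18.5435) (31, 23.3887)]  |A|=138.2471
11. canonical 6-gon: [(16.501, 25.225) (12.1246, 21.6805) (13.2438, 15.6577) (28.9749, 17.3448) (31, 18.5435) (31, 23.3887)]
12. shoelace: 138.2471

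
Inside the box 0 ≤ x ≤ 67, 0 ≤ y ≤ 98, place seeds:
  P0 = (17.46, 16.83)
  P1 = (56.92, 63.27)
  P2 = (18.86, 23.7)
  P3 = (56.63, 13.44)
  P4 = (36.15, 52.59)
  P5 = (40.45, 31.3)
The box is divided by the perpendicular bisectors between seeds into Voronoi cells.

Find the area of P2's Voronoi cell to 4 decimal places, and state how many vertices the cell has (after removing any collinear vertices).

1. box [0,67]×[0,98]: [(0, 0) (67, 0) (67, 98) (0, 98)]
2. ⊥bis P2·P0 via (18.16,20.265): [(0, 23.9657) (67, 10.3122) (67, 98) (0, 98)]  |A|=5417.6907
3. ⊥bis P2·P1 via (37.89,43.485): [(0, 79.9291) (0, 23.9657) (67, 10.3122) (67, 15.4858)]  |A|=2048.0916
4. ⊥bis P2·P3 via (37.745,18.57): [(43.141, 38.4343) (0, 79.9291) (0, 23.9657) (37.154, 16.3943)]  |A|=1639.2617
5. ⊥bis P2·P4 via (27.505,38.145): [(40.8869, 30.1362) (0, 54.6061) (0, 23.9657) (37.154, 16.3943)]  |A|=895.8104
6. ⊥bis P2·P5 via (29.655,27.5): [(25.4815, 39.356) (0, 54.6061) (0, 23.9657) (33.287, 17.1824)]  |A|=732.9547
7. canonical 4-gon: [(25.4815, 39.356) (0, 54.6061) (0, 23.9657) (33.287, 17.1824)]
8. shoelace: 732.9547

Area of P2's cell: 732.9547 (4 vertices)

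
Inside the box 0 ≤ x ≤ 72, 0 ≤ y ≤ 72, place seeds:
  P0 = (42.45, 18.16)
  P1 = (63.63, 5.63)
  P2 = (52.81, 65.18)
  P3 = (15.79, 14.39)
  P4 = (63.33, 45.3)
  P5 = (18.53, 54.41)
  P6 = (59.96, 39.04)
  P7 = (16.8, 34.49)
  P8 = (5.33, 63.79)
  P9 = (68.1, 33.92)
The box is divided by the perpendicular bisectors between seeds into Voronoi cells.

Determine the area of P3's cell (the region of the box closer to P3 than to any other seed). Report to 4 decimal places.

1. box [0,72]×[0,72]: [(0, 0) (72, 0) (72, 72) (0, 72)]
2. ⊥bis P3·P0 via (29.12,16.275): [(0, 0) (31.4215, 0) (21.2399, 72) (0, 72)]  |A|=1895.809
3. ⊥bis P3·P1 via (39.71,10.01): [(0, 0) (31.4215, 0) (21.2399, 72) (0, 72)]  |A|=1895.809
4. ⊥bis P3·P2 via (34.3,39.785): [(0, 64.7857) (0, 0) (31.4215, 0) (24.8181, 46.6962)]  |A|=1537.561
5. ⊥bis P3·P4 via (39.56,29.845): [(0, 64.7857) (0, 0) (31.4215, 0) (24.8181, 46.6962)]  |A|=1537.561
6. ⊥bis P3·P5 via (17.16,34.4): [(0, 35.5749) (0, 0) (31.4215, 0) (26.6488, 33.7503)]  |A|=1004.2563
7. ⊥bis P3·P6 via (37.875,26.715): [(0, 35.5749) (0, 0) (31.4215, 0) (26.6488, 33.7503)]  |A|=1004.2563
8. ⊥bis P3·P7 via (16.295,24.44): [(0, 25.2588) (0, 0) (31.4215, 0) (28.0489, 23.8494)]  |A|=728.932
9. ⊥bis P3·P8 via (10.56,39.09): [(0, 25.2588) (0, 0) (31.4215, 0) (28.0489, 23.8494)]  |A|=728.932
10. ⊥bis P3·P9 via (41.945,24.155): [(0, 25.2588) (0, 0) (31.4215, 0) (28.0489, 23.8494)]  |A|=728.932
11. canonical 4-gon: [(0, 25.2588) (0, 0) (31.4215, 0) (28.0489, 23.8494)]
12. shoelace: 728.932

Area of P3's cell: 728.9320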